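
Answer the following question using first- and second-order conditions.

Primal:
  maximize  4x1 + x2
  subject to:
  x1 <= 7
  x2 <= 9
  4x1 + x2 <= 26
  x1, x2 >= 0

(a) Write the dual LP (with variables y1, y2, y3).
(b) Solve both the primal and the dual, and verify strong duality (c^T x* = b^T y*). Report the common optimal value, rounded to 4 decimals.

The standard primal-dual pair for 'max c^T x s.t. A x <= b, x >= 0' is:
  Dual:  min b^T y  s.t.  A^T y >= c,  y >= 0.

So the dual LP is:
  minimize  7y1 + 9y2 + 26y3
  subject to:
    y1 + 4y3 >= 4
    y2 + y3 >= 1
    y1, y2, y3 >= 0

Solving the primal: x* = (6.5, 0).
  primal value c^T x* = 26.
Solving the dual: y* = (0, 0, 1).
  dual value b^T y* = 26.
Strong duality: c^T x* = b^T y*. Confirmed.

26


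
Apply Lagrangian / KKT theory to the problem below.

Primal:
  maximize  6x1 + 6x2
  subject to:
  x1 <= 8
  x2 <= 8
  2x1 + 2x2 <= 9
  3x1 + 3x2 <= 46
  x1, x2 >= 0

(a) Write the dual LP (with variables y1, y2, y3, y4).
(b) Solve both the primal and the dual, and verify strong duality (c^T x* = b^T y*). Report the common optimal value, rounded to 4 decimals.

The standard primal-dual pair for 'max c^T x s.t. A x <= b, x >= 0' is:
  Dual:  min b^T y  s.t.  A^T y >= c,  y >= 0.

So the dual LP is:
  minimize  8y1 + 8y2 + 9y3 + 46y4
  subject to:
    y1 + 2y3 + 3y4 >= 6
    y2 + 2y3 + 3y4 >= 6
    y1, y2, y3, y4 >= 0

Solving the primal: x* = (4.5, 0).
  primal value c^T x* = 27.
Solving the dual: y* = (0, 0, 3, 0).
  dual value b^T y* = 27.
Strong duality: c^T x* = b^T y*. Confirmed.

27


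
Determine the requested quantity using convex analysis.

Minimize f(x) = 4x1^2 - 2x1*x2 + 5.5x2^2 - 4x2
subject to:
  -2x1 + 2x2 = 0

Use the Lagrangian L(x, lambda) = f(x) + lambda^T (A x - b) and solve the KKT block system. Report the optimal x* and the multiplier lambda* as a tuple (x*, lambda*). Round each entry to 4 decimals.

Form the Lagrangian:
  L(x, lambda) = (1/2) x^T Q x + c^T x + lambda^T (A x - b)
Stationarity (grad_x L = 0): Q x + c + A^T lambda = 0.
Primal feasibility: A x = b.

This gives the KKT block system:
  [ Q   A^T ] [ x     ]   [-c ]
  [ A    0  ] [ lambda ] = [ b ]

Solving the linear system:
  x*      = (0.2667, 0.2667)
  lambda* = (0.8)
  f(x*)   = -0.5333

x* = (0.2667, 0.2667), lambda* = (0.8)


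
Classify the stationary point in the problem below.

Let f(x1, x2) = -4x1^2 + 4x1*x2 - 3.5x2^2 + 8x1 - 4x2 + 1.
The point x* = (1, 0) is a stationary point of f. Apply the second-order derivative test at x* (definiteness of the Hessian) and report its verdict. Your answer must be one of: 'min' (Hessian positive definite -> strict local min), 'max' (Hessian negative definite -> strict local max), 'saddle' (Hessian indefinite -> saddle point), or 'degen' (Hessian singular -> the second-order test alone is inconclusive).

Compute the Hessian H = grad^2 f:
  H = [[-8, 4], [4, -7]]
Verify stationarity: grad f(x*) = H x* + g = (0, 0).
Eigenvalues of H: -11.5311, -3.4689.
Both eigenvalues < 0, so H is negative definite -> x* is a strict local max.

max


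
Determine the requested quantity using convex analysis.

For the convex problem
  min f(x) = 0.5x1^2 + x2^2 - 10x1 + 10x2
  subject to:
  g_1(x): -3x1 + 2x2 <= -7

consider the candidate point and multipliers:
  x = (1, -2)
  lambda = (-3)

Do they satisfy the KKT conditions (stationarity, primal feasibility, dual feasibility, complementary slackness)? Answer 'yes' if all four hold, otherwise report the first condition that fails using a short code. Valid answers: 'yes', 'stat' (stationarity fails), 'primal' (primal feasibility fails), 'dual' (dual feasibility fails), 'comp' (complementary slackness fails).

Gradient of f: grad f(x) = Q x + c = (-9, 6)
Constraint values g_i(x) = a_i^T x - b_i:
  g_1((1, -2)) = 0
Stationarity residual: grad f(x) + sum_i lambda_i a_i = (0, 0)
  -> stationarity OK
Primal feasibility (all g_i <= 0): OK
Dual feasibility (all lambda_i >= 0): FAILS
Complementary slackness (lambda_i * g_i(x) = 0 for all i): OK

Verdict: the first failing condition is dual_feasibility -> dual.

dual


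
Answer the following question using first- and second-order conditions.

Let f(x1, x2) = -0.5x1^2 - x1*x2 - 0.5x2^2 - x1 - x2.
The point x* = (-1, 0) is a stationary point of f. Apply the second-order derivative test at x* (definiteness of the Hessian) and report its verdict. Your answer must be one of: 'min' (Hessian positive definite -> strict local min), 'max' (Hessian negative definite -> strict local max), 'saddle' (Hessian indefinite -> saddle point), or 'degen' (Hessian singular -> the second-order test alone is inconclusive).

Compute the Hessian H = grad^2 f:
  H = [[-1, -1], [-1, -1]]
Verify stationarity: grad f(x*) = H x* + g = (0, 0).
Eigenvalues of H: -2, 0.
H has a zero eigenvalue (singular; negative semidefinite but not definite), so H is neither positive definite, negative definite, nor indefinite. The second-order test alone is inconclusive -> degen.
(Indeed, f is constant along the null direction of H through x*, so x* is not a strict local extremum.)

degen


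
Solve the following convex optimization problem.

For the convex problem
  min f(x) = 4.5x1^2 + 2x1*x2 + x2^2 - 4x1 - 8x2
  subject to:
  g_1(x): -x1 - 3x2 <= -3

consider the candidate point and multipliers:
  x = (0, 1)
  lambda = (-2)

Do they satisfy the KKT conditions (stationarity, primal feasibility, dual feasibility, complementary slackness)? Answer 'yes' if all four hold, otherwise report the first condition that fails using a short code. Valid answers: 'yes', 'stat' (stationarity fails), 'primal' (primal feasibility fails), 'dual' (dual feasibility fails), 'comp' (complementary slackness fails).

Gradient of f: grad f(x) = Q x + c = (-2, -6)
Constraint values g_i(x) = a_i^T x - b_i:
  g_1((0, 1)) = 0
Stationarity residual: grad f(x) + sum_i lambda_i a_i = (0, 0)
  -> stationarity OK
Primal feasibility (all g_i <= 0): OK
Dual feasibility (all lambda_i >= 0): FAILS
Complementary slackness (lambda_i * g_i(x) = 0 for all i): OK

Verdict: the first failing condition is dual_feasibility -> dual.

dual


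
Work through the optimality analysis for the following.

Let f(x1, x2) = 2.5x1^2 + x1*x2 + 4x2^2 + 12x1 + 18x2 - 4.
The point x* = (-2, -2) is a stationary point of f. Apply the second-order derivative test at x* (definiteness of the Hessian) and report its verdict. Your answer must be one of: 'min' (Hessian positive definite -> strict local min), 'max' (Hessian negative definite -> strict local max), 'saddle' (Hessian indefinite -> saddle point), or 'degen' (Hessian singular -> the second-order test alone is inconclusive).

Compute the Hessian H = grad^2 f:
  H = [[5, 1], [1, 8]]
Verify stationarity: grad f(x*) = H x* + g = (0, 0).
Eigenvalues of H: 4.6972, 8.3028.
Both eigenvalues > 0, so H is positive definite -> x* is a strict local min.

min


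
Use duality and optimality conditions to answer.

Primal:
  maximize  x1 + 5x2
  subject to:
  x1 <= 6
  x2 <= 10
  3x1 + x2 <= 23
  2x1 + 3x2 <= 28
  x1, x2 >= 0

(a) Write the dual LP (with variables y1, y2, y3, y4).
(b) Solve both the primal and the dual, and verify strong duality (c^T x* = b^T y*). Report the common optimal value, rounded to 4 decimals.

The standard primal-dual pair for 'max c^T x s.t. A x <= b, x >= 0' is:
  Dual:  min b^T y  s.t.  A^T y >= c,  y >= 0.

So the dual LP is:
  minimize  6y1 + 10y2 + 23y3 + 28y4
  subject to:
    y1 + 3y3 + 2y4 >= 1
    y2 + y3 + 3y4 >= 5
    y1, y2, y3, y4 >= 0

Solving the primal: x* = (0, 9.3333).
  primal value c^T x* = 46.6667.
Solving the dual: y* = (0, 0, 0, 1.6667).
  dual value b^T y* = 46.6667.
Strong duality: c^T x* = b^T y*. Confirmed.

46.6667


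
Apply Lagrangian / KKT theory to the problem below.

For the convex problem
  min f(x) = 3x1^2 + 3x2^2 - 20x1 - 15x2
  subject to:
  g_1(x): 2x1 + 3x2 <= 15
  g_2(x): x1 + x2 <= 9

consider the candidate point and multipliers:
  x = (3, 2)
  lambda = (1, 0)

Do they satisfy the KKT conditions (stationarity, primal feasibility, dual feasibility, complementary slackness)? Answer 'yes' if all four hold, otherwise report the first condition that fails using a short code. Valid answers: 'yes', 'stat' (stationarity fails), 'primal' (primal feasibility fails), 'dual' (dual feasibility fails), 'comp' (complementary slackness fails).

Gradient of f: grad f(x) = Q x + c = (-2, -3)
Constraint values g_i(x) = a_i^T x - b_i:
  g_1((3, 2)) = -3
  g_2((3, 2)) = -4
Stationarity residual: grad f(x) + sum_i lambda_i a_i = (0, 0)
  -> stationarity OK
Primal feasibility (all g_i <= 0): OK
Dual feasibility (all lambda_i >= 0): OK
Complementary slackness (lambda_i * g_i(x) = 0 for all i): FAILS

Verdict: the first failing condition is complementary_slackness -> comp.

comp


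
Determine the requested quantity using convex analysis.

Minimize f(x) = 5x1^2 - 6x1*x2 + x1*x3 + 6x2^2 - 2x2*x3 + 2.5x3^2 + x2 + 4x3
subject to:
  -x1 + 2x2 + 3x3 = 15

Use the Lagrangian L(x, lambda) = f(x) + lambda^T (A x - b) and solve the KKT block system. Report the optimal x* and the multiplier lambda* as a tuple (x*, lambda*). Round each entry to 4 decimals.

Form the Lagrangian:
  L(x, lambda) = (1/2) x^T Q x + c^T x + lambda^T (A x - b)
Stationarity (grad_x L = 0): Q x + c + A^T lambda = 0.
Primal feasibility: A x = b.

This gives the KKT block system:
  [ Q   A^T ] [ x     ]   [-c ]
  [ A    0  ] [ lambda ] = [ b ]

Solving the linear system:
  x*      = (-0.0714, 1.6419, 3.8816)
  lambda* = (-6.6842)
  f(x*)   = 58.7157

x* = (-0.0714, 1.6419, 3.8816), lambda* = (-6.6842)


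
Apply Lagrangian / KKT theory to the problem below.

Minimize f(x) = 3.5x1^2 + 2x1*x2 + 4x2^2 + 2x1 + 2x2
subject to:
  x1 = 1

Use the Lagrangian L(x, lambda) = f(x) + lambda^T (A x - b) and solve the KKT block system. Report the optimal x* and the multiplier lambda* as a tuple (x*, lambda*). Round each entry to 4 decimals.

Form the Lagrangian:
  L(x, lambda) = (1/2) x^T Q x + c^T x + lambda^T (A x - b)
Stationarity (grad_x L = 0): Q x + c + A^T lambda = 0.
Primal feasibility: A x = b.

This gives the KKT block system:
  [ Q   A^T ] [ x     ]   [-c ]
  [ A    0  ] [ lambda ] = [ b ]

Solving the linear system:
  x*      = (1, -0.5)
  lambda* = (-8)
  f(x*)   = 4.5

x* = (1, -0.5), lambda* = (-8)


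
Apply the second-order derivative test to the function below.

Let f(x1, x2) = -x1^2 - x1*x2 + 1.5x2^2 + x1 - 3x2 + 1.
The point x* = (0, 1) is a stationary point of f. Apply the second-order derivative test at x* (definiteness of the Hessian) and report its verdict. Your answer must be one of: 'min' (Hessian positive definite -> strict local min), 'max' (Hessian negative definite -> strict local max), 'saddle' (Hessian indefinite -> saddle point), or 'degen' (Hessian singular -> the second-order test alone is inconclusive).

Compute the Hessian H = grad^2 f:
  H = [[-2, -1], [-1, 3]]
Verify stationarity: grad f(x*) = H x* + g = (0, 0).
Eigenvalues of H: -2.1926, 3.1926.
Eigenvalues have mixed signs, so H is indefinite -> x* is a saddle point.

saddle


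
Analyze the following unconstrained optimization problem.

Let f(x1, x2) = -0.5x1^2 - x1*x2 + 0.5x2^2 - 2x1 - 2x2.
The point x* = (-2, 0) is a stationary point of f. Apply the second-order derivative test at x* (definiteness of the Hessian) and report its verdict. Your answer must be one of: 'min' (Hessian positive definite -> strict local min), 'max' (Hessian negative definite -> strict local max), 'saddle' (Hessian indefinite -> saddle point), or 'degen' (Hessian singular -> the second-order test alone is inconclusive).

Compute the Hessian H = grad^2 f:
  H = [[-1, -1], [-1, 1]]
Verify stationarity: grad f(x*) = H x* + g = (0, 0).
Eigenvalues of H: -1.4142, 1.4142.
Eigenvalues have mixed signs, so H is indefinite -> x* is a saddle point.

saddle


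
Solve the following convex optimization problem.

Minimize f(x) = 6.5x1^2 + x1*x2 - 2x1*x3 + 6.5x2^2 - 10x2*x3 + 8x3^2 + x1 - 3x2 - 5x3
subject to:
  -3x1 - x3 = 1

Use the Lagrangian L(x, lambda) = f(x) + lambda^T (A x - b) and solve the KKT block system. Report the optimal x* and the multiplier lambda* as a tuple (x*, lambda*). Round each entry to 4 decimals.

Form the Lagrangian:
  L(x, lambda) = (1/2) x^T Q x + c^T x + lambda^T (A x - b)
Stationarity (grad_x L = 0): Q x + c + A^T lambda = 0.
Primal feasibility: A x = b.

This gives the KKT block system:
  [ Q   A^T ] [ x     ]   [-c ]
  [ A    0  ] [ lambda ] = [ b ]

Solving the linear system:
  x*      = (-0.5186, 0.6982, 0.5558)
  lambda* = (-2.0518)
  f(x*)   = -1.6703

x* = (-0.5186, 0.6982, 0.5558), lambda* = (-2.0518)


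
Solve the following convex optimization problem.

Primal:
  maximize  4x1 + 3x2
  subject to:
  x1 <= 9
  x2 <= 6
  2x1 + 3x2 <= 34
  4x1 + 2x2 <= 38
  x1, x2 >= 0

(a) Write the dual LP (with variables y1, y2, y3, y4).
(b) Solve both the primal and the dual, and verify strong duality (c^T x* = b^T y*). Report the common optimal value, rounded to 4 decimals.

The standard primal-dual pair for 'max c^T x s.t. A x <= b, x >= 0' is:
  Dual:  min b^T y  s.t.  A^T y >= c,  y >= 0.

So the dual LP is:
  minimize  9y1 + 6y2 + 34y3 + 38y4
  subject to:
    y1 + 2y3 + 4y4 >= 4
    y2 + 3y3 + 2y4 >= 3
    y1, y2, y3, y4 >= 0

Solving the primal: x* = (6.5, 6).
  primal value c^T x* = 44.
Solving the dual: y* = (0, 1, 0, 1).
  dual value b^T y* = 44.
Strong duality: c^T x* = b^T y*. Confirmed.

44


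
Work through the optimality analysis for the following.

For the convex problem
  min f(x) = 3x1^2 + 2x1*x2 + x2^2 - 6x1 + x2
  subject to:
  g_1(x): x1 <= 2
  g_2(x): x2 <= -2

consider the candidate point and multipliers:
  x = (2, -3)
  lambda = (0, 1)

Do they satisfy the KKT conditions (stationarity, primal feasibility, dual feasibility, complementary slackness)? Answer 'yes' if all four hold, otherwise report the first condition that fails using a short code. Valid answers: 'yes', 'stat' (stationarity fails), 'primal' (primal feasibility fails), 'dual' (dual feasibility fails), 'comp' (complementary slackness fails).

Gradient of f: grad f(x) = Q x + c = (0, -1)
Constraint values g_i(x) = a_i^T x - b_i:
  g_1((2, -3)) = 0
  g_2((2, -3)) = -1
Stationarity residual: grad f(x) + sum_i lambda_i a_i = (0, 0)
  -> stationarity OK
Primal feasibility (all g_i <= 0): OK
Dual feasibility (all lambda_i >= 0): OK
Complementary slackness (lambda_i * g_i(x) = 0 for all i): FAILS

Verdict: the first failing condition is complementary_slackness -> comp.

comp


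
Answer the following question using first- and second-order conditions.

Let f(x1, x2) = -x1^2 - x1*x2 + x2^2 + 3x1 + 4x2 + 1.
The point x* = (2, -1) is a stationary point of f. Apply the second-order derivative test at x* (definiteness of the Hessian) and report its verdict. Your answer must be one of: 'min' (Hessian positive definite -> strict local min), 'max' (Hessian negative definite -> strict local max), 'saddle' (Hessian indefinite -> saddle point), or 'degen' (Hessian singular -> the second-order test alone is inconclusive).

Compute the Hessian H = grad^2 f:
  H = [[-2, -1], [-1, 2]]
Verify stationarity: grad f(x*) = H x* + g = (0, 0).
Eigenvalues of H: -2.2361, 2.2361.
Eigenvalues have mixed signs, so H is indefinite -> x* is a saddle point.

saddle


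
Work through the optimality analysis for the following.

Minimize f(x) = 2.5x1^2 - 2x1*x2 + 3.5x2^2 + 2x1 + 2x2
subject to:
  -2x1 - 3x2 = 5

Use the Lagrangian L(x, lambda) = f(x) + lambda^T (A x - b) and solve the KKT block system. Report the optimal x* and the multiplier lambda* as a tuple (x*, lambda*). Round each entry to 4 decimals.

Form the Lagrangian:
  L(x, lambda) = (1/2) x^T Q x + c^T x + lambda^T (A x - b)
Stationarity (grad_x L = 0): Q x + c + A^T lambda = 0.
Primal feasibility: A x = b.

This gives the KKT block system:
  [ Q   A^T ] [ x     ]   [-c ]
  [ A    0  ] [ lambda ] = [ b ]

Solving the linear system:
  x*      = (-1.0928, -0.9381)
  lambda* = (-0.7938)
  f(x*)   = -0.0464

x* = (-1.0928, -0.9381), lambda* = (-0.7938)


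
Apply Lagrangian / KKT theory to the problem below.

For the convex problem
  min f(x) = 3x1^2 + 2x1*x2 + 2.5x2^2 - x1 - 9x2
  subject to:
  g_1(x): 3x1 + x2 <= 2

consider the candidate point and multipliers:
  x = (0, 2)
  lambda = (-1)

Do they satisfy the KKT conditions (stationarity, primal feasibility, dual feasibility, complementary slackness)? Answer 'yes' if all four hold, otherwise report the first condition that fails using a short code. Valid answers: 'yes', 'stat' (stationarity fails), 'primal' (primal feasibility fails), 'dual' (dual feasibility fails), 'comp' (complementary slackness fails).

Gradient of f: grad f(x) = Q x + c = (3, 1)
Constraint values g_i(x) = a_i^T x - b_i:
  g_1((0, 2)) = 0
Stationarity residual: grad f(x) + sum_i lambda_i a_i = (0, 0)
  -> stationarity OK
Primal feasibility (all g_i <= 0): OK
Dual feasibility (all lambda_i >= 0): FAILS
Complementary slackness (lambda_i * g_i(x) = 0 for all i): OK

Verdict: the first failing condition is dual_feasibility -> dual.

dual


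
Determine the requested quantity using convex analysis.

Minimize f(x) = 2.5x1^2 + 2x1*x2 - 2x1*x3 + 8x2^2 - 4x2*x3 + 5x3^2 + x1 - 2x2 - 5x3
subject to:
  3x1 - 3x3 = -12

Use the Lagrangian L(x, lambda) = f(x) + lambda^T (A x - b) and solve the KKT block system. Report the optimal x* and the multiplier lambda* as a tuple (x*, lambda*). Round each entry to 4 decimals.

Form the Lagrangian:
  L(x, lambda) = (1/2) x^T Q x + c^T x + lambda^T (A x - b)
Stationarity (grad_x L = 0): Q x + c + A^T lambda = 0.
Primal feasibility: A x = b.

This gives the KKT block system:
  [ Q   A^T ] [ x     ]   [-c ]
  [ A    0  ] [ lambda ] = [ b ]

Solving the linear system:
  x*      = (-2.3953, 0.8256, 1.6047)
  lambda* = (4.1783)
  f(x*)   = 19.0349

x* = (-2.3953, 0.8256, 1.6047), lambda* = (4.1783)


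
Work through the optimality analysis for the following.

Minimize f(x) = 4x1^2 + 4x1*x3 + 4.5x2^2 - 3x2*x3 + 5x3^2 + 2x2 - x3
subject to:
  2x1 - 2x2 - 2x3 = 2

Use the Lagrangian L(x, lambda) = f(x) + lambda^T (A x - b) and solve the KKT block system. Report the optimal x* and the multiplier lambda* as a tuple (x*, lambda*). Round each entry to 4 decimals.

Form the Lagrangian:
  L(x, lambda) = (1/2) x^T Q x + c^T x + lambda^T (A x - b)
Stationarity (grad_x L = 0): Q x + c + A^T lambda = 0.
Primal feasibility: A x = b.

This gives the KKT block system:
  [ Q   A^T ] [ x     ]   [-c ]
  [ A    0  ] [ lambda ] = [ b ]

Solving the linear system:
  x*      = (0.2853, -0.446, -0.2687)
  lambda* = (-0.6039)
  f(x*)   = 0.2922

x* = (0.2853, -0.446, -0.2687), lambda* = (-0.6039)


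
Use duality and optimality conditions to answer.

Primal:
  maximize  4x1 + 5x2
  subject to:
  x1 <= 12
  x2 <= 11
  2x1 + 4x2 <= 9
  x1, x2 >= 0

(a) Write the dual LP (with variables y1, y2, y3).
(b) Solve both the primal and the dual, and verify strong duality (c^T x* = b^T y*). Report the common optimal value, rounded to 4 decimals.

The standard primal-dual pair for 'max c^T x s.t. A x <= b, x >= 0' is:
  Dual:  min b^T y  s.t.  A^T y >= c,  y >= 0.

So the dual LP is:
  minimize  12y1 + 11y2 + 9y3
  subject to:
    y1 + 2y3 >= 4
    y2 + 4y3 >= 5
    y1, y2, y3 >= 0

Solving the primal: x* = (4.5, 0).
  primal value c^T x* = 18.
Solving the dual: y* = (0, 0, 2).
  dual value b^T y* = 18.
Strong duality: c^T x* = b^T y*. Confirmed.

18


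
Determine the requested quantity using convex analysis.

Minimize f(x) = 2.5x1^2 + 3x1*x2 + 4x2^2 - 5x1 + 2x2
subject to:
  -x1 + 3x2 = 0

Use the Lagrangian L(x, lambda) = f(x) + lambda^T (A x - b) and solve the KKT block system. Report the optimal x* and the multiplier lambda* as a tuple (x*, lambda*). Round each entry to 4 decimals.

Form the Lagrangian:
  L(x, lambda) = (1/2) x^T Q x + c^T x + lambda^T (A x - b)
Stationarity (grad_x L = 0): Q x + c + A^T lambda = 0.
Primal feasibility: A x = b.

This gives the KKT block system:
  [ Q   A^T ] [ x     ]   [-c ]
  [ A    0  ] [ lambda ] = [ b ]

Solving the linear system:
  x*      = (0.5493, 0.1831)
  lambda* = (-1.7042)
  f(x*)   = -1.1901

x* = (0.5493, 0.1831), lambda* = (-1.7042)


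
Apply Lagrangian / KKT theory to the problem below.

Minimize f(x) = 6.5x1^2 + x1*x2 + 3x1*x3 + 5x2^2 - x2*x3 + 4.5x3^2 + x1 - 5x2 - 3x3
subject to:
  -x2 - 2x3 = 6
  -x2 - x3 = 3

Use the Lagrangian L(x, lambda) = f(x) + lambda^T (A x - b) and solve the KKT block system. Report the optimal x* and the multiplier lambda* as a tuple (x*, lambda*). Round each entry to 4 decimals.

Form the Lagrangian:
  L(x, lambda) = (1/2) x^T Q x + c^T x + lambda^T (A x - b)
Stationarity (grad_x L = 0): Q x + c + A^T lambda = 0.
Primal feasibility: A x = b.

This gives the KKT block system:
  [ Q   A^T ] [ x     ]   [-c ]
  [ A    0  ] [ lambda ] = [ b ]

Solving the linear system:
  x*      = (0.6154, 0, -3)
  lambda* = (-26.7692, 25.3846)
  f(x*)   = 47.0385

x* = (0.6154, 0, -3), lambda* = (-26.7692, 25.3846)


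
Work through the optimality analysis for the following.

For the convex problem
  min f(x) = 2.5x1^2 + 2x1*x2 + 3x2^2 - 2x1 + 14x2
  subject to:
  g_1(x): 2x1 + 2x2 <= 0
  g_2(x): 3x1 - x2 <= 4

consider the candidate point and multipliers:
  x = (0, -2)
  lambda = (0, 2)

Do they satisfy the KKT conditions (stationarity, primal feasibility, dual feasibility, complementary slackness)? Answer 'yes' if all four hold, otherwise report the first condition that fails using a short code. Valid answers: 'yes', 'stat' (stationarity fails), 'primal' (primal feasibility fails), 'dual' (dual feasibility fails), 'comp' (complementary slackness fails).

Gradient of f: grad f(x) = Q x + c = (-6, 2)
Constraint values g_i(x) = a_i^T x - b_i:
  g_1((0, -2)) = -4
  g_2((0, -2)) = -2
Stationarity residual: grad f(x) + sum_i lambda_i a_i = (0, 0)
  -> stationarity OK
Primal feasibility (all g_i <= 0): OK
Dual feasibility (all lambda_i >= 0): OK
Complementary slackness (lambda_i * g_i(x) = 0 for all i): FAILS

Verdict: the first failing condition is complementary_slackness -> comp.

comp


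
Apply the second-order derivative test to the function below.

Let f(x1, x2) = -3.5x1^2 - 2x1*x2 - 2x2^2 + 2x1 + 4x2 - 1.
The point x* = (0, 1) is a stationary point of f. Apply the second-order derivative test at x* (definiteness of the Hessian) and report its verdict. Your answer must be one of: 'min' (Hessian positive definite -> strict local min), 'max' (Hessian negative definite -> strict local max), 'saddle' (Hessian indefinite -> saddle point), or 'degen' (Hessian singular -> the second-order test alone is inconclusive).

Compute the Hessian H = grad^2 f:
  H = [[-7, -2], [-2, -4]]
Verify stationarity: grad f(x*) = H x* + g = (0, 0).
Eigenvalues of H: -8, -3.
Both eigenvalues < 0, so H is negative definite -> x* is a strict local max.

max


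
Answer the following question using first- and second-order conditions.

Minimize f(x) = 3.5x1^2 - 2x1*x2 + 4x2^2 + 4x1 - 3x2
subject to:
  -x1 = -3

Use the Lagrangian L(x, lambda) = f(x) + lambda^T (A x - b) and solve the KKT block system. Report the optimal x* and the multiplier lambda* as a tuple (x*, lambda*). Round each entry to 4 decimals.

Form the Lagrangian:
  L(x, lambda) = (1/2) x^T Q x + c^T x + lambda^T (A x - b)
Stationarity (grad_x L = 0): Q x + c + A^T lambda = 0.
Primal feasibility: A x = b.

This gives the KKT block system:
  [ Q   A^T ] [ x     ]   [-c ]
  [ A    0  ] [ lambda ] = [ b ]

Solving the linear system:
  x*      = (3, 1.125)
  lambda* = (22.75)
  f(x*)   = 38.4375

x* = (3, 1.125), lambda* = (22.75)


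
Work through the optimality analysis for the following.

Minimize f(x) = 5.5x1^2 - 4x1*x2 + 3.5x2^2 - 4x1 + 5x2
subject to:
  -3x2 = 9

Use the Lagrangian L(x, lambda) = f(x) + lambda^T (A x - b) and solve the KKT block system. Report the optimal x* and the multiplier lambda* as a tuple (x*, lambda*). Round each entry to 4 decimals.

Form the Lagrangian:
  L(x, lambda) = (1/2) x^T Q x + c^T x + lambda^T (A x - b)
Stationarity (grad_x L = 0): Q x + c + A^T lambda = 0.
Primal feasibility: A x = b.

This gives the KKT block system:
  [ Q   A^T ] [ x     ]   [-c ]
  [ A    0  ] [ lambda ] = [ b ]

Solving the linear system:
  x*      = (-0.7273, -3)
  lambda* = (-4.3636)
  f(x*)   = 13.5909

x* = (-0.7273, -3), lambda* = (-4.3636)


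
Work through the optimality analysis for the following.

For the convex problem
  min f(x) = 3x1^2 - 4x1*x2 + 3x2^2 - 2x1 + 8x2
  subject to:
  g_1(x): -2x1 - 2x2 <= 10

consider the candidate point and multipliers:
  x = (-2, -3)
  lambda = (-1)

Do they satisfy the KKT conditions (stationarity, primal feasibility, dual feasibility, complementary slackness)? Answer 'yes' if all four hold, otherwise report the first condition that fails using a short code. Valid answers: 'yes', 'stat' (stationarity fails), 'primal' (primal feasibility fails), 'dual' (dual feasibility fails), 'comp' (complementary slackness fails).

Gradient of f: grad f(x) = Q x + c = (-2, -2)
Constraint values g_i(x) = a_i^T x - b_i:
  g_1((-2, -3)) = 0
Stationarity residual: grad f(x) + sum_i lambda_i a_i = (0, 0)
  -> stationarity OK
Primal feasibility (all g_i <= 0): OK
Dual feasibility (all lambda_i >= 0): FAILS
Complementary slackness (lambda_i * g_i(x) = 0 for all i): OK

Verdict: the first failing condition is dual_feasibility -> dual.

dual


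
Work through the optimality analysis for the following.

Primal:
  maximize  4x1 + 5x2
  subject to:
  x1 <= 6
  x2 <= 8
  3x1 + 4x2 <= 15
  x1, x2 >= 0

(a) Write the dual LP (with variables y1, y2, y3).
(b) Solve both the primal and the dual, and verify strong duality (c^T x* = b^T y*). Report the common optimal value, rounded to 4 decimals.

The standard primal-dual pair for 'max c^T x s.t. A x <= b, x >= 0' is:
  Dual:  min b^T y  s.t.  A^T y >= c,  y >= 0.

So the dual LP is:
  minimize  6y1 + 8y2 + 15y3
  subject to:
    y1 + 3y3 >= 4
    y2 + 4y3 >= 5
    y1, y2, y3 >= 0

Solving the primal: x* = (5, 0).
  primal value c^T x* = 20.
Solving the dual: y* = (0, 0, 1.3333).
  dual value b^T y* = 20.
Strong duality: c^T x* = b^T y*. Confirmed.

20


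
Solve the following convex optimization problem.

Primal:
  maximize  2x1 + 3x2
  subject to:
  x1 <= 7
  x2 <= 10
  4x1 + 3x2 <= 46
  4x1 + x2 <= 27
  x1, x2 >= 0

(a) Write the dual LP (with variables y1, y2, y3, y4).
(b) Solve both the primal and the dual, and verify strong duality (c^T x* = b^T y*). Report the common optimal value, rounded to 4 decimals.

The standard primal-dual pair for 'max c^T x s.t. A x <= b, x >= 0' is:
  Dual:  min b^T y  s.t.  A^T y >= c,  y >= 0.

So the dual LP is:
  minimize  7y1 + 10y2 + 46y3 + 27y4
  subject to:
    y1 + 4y3 + 4y4 >= 2
    y2 + 3y3 + y4 >= 3
    y1, y2, y3, y4 >= 0

Solving the primal: x* = (4, 10).
  primal value c^T x* = 38.
Solving the dual: y* = (0, 1.5, 0.5, 0).
  dual value b^T y* = 38.
Strong duality: c^T x* = b^T y*. Confirmed.

38


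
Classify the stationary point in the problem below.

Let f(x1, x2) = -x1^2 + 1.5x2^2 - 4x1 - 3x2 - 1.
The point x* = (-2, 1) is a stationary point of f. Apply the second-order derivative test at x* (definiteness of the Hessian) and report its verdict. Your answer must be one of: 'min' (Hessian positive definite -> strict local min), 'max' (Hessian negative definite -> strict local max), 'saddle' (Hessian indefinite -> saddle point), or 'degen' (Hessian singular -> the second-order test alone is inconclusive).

Compute the Hessian H = grad^2 f:
  H = [[-2, 0], [0, 3]]
Verify stationarity: grad f(x*) = H x* + g = (0, 0).
Eigenvalues of H: -2, 3.
Eigenvalues have mixed signs, so H is indefinite -> x* is a saddle point.

saddle


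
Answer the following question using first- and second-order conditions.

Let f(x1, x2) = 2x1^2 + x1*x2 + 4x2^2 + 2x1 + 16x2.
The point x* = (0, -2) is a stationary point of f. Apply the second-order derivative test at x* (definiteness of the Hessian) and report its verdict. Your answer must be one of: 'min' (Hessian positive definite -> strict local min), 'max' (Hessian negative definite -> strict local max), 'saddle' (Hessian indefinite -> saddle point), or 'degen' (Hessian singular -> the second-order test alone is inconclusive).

Compute the Hessian H = grad^2 f:
  H = [[4, 1], [1, 8]]
Verify stationarity: grad f(x*) = H x* + g = (0, 0).
Eigenvalues of H: 3.7639, 8.2361.
Both eigenvalues > 0, so H is positive definite -> x* is a strict local min.

min


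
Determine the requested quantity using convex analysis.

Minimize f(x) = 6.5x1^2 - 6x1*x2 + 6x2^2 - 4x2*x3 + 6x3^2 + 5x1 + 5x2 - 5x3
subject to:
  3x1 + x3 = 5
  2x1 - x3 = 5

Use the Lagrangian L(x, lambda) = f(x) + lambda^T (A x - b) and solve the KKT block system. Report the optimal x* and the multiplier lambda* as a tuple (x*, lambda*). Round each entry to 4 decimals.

Form the Lagrangian:
  L(x, lambda) = (1/2) x^T Q x + c^T x + lambda^T (A x - b)
Stationarity (grad_x L = 0): Q x + c + A^T lambda = 0.
Primal feasibility: A x = b.

This gives the KKT block system:
  [ Q   A^T ] [ x     ]   [-c ]
  [ A    0  ] [ lambda ] = [ b ]

Solving the linear system:
  x*      = (2, 0.25, -1)
  lambda* = (1.3, -16.7)
  f(x*)   = 46.625

x* = (2, 0.25, -1), lambda* = (1.3, -16.7)


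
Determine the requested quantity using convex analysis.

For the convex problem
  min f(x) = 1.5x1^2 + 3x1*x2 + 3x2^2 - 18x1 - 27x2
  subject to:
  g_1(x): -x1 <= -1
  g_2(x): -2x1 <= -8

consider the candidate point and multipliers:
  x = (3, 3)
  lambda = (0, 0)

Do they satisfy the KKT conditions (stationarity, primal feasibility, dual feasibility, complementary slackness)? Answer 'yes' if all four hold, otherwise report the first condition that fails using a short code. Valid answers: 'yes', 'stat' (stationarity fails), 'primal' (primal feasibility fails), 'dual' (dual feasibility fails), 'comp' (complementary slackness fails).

Gradient of f: grad f(x) = Q x + c = (0, 0)
Constraint values g_i(x) = a_i^T x - b_i:
  g_1((3, 3)) = -2
  g_2((3, 3)) = 2
Stationarity residual: grad f(x) + sum_i lambda_i a_i = (0, 0)
  -> stationarity OK
Primal feasibility (all g_i <= 0): FAILS
Dual feasibility (all lambda_i >= 0): OK
Complementary slackness (lambda_i * g_i(x) = 0 for all i): OK

Verdict: the first failing condition is primal_feasibility -> primal.

primal


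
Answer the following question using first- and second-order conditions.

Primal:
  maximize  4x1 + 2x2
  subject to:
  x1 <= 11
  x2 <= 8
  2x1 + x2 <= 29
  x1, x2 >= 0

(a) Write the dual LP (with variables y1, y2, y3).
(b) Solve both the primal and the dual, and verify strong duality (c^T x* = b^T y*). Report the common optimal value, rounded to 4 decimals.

The standard primal-dual pair for 'max c^T x s.t. A x <= b, x >= 0' is:
  Dual:  min b^T y  s.t.  A^T y >= c,  y >= 0.

So the dual LP is:
  minimize  11y1 + 8y2 + 29y3
  subject to:
    y1 + 2y3 >= 4
    y2 + y3 >= 2
    y1, y2, y3 >= 0

Solving the primal: x* = (10.5, 8).
  primal value c^T x* = 58.
Solving the dual: y* = (0, 0, 2).
  dual value b^T y* = 58.
Strong duality: c^T x* = b^T y*. Confirmed.

58


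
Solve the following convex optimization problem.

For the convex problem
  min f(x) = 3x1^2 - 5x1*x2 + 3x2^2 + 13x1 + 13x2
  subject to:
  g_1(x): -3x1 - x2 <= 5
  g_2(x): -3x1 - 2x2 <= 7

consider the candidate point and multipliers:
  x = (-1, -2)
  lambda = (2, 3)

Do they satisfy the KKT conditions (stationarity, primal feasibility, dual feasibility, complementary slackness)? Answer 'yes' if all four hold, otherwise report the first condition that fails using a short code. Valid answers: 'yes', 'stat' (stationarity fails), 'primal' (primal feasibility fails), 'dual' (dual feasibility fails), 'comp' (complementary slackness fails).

Gradient of f: grad f(x) = Q x + c = (17, 6)
Constraint values g_i(x) = a_i^T x - b_i:
  g_1((-1, -2)) = 0
  g_2((-1, -2)) = 0
Stationarity residual: grad f(x) + sum_i lambda_i a_i = (2, -2)
  -> stationarity FAILS
Primal feasibility (all g_i <= 0): OK
Dual feasibility (all lambda_i >= 0): OK
Complementary slackness (lambda_i * g_i(x) = 0 for all i): OK

Verdict: the first failing condition is stationarity -> stat.

stat


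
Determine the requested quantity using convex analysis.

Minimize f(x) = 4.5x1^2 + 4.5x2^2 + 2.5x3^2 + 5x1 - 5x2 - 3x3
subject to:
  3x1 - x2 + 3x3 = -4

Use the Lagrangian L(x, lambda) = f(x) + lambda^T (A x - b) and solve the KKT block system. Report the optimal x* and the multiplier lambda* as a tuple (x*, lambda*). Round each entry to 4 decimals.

Form the Lagrangian:
  L(x, lambda) = (1/2) x^T Q x + c^T x + lambda^T (A x - b)
Stationarity (grad_x L = 0): Q x + c + A^T lambda = 0.
Primal feasibility: A x = b.

This gives the KKT block system:
  [ Q   A^T ] [ x     ]   [-c ]
  [ A    0  ] [ lambda ] = [ b ]

Solving the linear system:
  x*      = (-0.9652, 0.6921, -0.1374)
  lambda* = (1.229)
  f(x*)   = -1.4792

x* = (-0.9652, 0.6921, -0.1374), lambda* = (1.229)


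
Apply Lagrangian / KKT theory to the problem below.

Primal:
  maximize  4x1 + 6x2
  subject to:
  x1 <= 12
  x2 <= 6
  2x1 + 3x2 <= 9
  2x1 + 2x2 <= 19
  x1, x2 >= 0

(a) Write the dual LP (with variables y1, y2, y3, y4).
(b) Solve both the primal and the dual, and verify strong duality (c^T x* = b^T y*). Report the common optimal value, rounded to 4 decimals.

The standard primal-dual pair for 'max c^T x s.t. A x <= b, x >= 0' is:
  Dual:  min b^T y  s.t.  A^T y >= c,  y >= 0.

So the dual LP is:
  minimize  12y1 + 6y2 + 9y3 + 19y4
  subject to:
    y1 + 2y3 + 2y4 >= 4
    y2 + 3y3 + 2y4 >= 6
    y1, y2, y3, y4 >= 0

Solving the primal: x* = (4.5, 0).
  primal value c^T x* = 18.
Solving the dual: y* = (0, 0, 2, 0).
  dual value b^T y* = 18.
Strong duality: c^T x* = b^T y*. Confirmed.

18


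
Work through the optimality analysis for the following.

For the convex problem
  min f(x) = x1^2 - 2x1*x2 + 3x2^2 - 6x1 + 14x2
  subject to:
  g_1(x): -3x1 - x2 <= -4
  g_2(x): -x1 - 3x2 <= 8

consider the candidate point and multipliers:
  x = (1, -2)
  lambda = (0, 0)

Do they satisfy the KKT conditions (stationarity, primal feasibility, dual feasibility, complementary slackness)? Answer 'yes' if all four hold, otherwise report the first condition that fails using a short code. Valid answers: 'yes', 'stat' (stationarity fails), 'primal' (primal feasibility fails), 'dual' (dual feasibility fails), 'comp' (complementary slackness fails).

Gradient of f: grad f(x) = Q x + c = (0, 0)
Constraint values g_i(x) = a_i^T x - b_i:
  g_1((1, -2)) = 3
  g_2((1, -2)) = -3
Stationarity residual: grad f(x) + sum_i lambda_i a_i = (0, 0)
  -> stationarity OK
Primal feasibility (all g_i <= 0): FAILS
Dual feasibility (all lambda_i >= 0): OK
Complementary slackness (lambda_i * g_i(x) = 0 for all i): OK

Verdict: the first failing condition is primal_feasibility -> primal.

primal


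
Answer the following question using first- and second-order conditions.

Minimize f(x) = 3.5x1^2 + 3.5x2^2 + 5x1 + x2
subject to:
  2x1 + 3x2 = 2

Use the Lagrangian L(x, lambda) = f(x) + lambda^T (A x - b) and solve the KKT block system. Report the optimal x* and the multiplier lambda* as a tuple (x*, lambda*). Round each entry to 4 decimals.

Form the Lagrangian:
  L(x, lambda) = (1/2) x^T Q x + c^T x + lambda^T (A x - b)
Stationarity (grad_x L = 0): Q x + c + A^T lambda = 0.
Primal feasibility: A x = b.

This gives the KKT block system:
  [ Q   A^T ] [ x     ]   [-c ]
  [ A    0  ] [ lambda ] = [ b ]

Solving the linear system:
  x*      = (-0.1209, 0.7473)
  lambda* = (-2.0769)
  f(x*)   = 2.1484

x* = (-0.1209, 0.7473), lambda* = (-2.0769)


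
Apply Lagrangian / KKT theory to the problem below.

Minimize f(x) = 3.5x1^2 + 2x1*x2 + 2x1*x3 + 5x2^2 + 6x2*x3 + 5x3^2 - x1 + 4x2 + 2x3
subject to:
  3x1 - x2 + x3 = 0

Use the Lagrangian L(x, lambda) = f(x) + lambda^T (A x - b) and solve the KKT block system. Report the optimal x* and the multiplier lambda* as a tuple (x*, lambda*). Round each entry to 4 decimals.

Form the Lagrangian:
  L(x, lambda) = (1/2) x^T Q x + c^T x + lambda^T (A x - b)
Stationarity (grad_x L = 0): Q x + c + A^T lambda = 0.
Primal feasibility: A x = b.

This gives the KKT block system:
  [ Q   A^T ] [ x     ]   [-c ]
  [ A    0  ] [ lambda ] = [ b ]

Solving the linear system:
  x*      = (-0.051, -0.2577, -0.1046)
  lambda* = (0.6939)
  f(x*)   = -0.5944

x* = (-0.051, -0.2577, -0.1046), lambda* = (0.6939)


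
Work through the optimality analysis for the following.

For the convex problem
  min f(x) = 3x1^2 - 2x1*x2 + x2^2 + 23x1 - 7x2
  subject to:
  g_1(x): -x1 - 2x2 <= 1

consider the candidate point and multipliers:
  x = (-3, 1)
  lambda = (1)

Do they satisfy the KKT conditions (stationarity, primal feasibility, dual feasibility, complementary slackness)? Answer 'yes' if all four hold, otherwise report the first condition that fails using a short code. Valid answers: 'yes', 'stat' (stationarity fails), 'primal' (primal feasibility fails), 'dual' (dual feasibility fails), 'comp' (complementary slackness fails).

Gradient of f: grad f(x) = Q x + c = (3, 1)
Constraint values g_i(x) = a_i^T x - b_i:
  g_1((-3, 1)) = 0
Stationarity residual: grad f(x) + sum_i lambda_i a_i = (2, -1)
  -> stationarity FAILS
Primal feasibility (all g_i <= 0): OK
Dual feasibility (all lambda_i >= 0): OK
Complementary slackness (lambda_i * g_i(x) = 0 for all i): OK

Verdict: the first failing condition is stationarity -> stat.

stat


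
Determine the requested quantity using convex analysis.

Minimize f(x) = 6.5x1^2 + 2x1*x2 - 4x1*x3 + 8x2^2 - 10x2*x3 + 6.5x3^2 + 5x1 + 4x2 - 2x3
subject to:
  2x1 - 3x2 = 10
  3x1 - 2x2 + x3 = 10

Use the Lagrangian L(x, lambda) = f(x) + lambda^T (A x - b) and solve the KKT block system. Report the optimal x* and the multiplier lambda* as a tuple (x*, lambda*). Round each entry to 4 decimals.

Form the Lagrangian:
  L(x, lambda) = (1/2) x^T Q x + c^T x + lambda^T (A x - b)
Stationarity (grad_x L = 0): Q x + c + A^T lambda = 0.
Primal feasibility: A x = b.

This gives the KKT block system:
  [ Q   A^T ] [ x     ]   [-c ]
  [ A    0  ] [ lambda ] = [ b ]

Solving the linear system:
  x*      = (2.06, -1.96, -0.1)
  lambda* = (-2.04, -8.06)
  f(x*)   = 51.83

x* = (2.06, -1.96, -0.1), lambda* = (-2.04, -8.06)


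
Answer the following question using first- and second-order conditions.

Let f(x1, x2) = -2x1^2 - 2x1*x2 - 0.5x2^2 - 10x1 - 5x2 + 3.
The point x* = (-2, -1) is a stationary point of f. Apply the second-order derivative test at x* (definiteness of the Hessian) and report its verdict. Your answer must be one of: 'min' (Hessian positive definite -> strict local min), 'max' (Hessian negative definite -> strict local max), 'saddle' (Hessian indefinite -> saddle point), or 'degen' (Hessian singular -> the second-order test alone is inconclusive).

Compute the Hessian H = grad^2 f:
  H = [[-4, -2], [-2, -1]]
Verify stationarity: grad f(x*) = H x* + g = (0, 0).
Eigenvalues of H: -5, 0.
H has a zero eigenvalue (singular; negative semidefinite but not definite), so H is neither positive definite, negative definite, nor indefinite. The second-order test alone is inconclusive -> degen.
(Indeed, f is constant along the null direction of H through x*, so x* is not a strict local extremum.)

degen


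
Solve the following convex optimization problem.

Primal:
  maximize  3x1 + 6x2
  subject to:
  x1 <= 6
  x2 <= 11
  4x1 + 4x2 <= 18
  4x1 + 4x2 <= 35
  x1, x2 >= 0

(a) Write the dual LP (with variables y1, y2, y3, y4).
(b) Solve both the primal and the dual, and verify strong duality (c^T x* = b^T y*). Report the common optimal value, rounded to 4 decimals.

The standard primal-dual pair for 'max c^T x s.t. A x <= b, x >= 0' is:
  Dual:  min b^T y  s.t.  A^T y >= c,  y >= 0.

So the dual LP is:
  minimize  6y1 + 11y2 + 18y3 + 35y4
  subject to:
    y1 + 4y3 + 4y4 >= 3
    y2 + 4y3 + 4y4 >= 6
    y1, y2, y3, y4 >= 0

Solving the primal: x* = (0, 4.5).
  primal value c^T x* = 27.
Solving the dual: y* = (0, 0, 1.5, 0).
  dual value b^T y* = 27.
Strong duality: c^T x* = b^T y*. Confirmed.

27


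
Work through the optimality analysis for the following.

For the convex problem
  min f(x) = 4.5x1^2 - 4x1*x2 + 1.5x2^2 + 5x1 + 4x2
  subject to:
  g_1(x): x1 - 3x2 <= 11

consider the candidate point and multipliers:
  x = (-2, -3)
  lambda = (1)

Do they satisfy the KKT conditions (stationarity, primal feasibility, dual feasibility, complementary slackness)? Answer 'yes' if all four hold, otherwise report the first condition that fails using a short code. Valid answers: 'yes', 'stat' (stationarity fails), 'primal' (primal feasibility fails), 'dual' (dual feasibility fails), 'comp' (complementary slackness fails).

Gradient of f: grad f(x) = Q x + c = (-1, 3)
Constraint values g_i(x) = a_i^T x - b_i:
  g_1((-2, -3)) = -4
Stationarity residual: grad f(x) + sum_i lambda_i a_i = (0, 0)
  -> stationarity OK
Primal feasibility (all g_i <= 0): OK
Dual feasibility (all lambda_i >= 0): OK
Complementary slackness (lambda_i * g_i(x) = 0 for all i): FAILS

Verdict: the first failing condition is complementary_slackness -> comp.

comp
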